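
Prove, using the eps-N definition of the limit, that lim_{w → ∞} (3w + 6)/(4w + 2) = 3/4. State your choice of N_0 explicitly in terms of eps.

Fix eps > 0. We seek N_0 > 0 such that w > N_0 implies |(3w + 6)/(4w + 2) − (3/4)| < eps.
(3w + 6)/(4w + 2) − (3/4) = (4(3w + 6) − 3(4w + 2)) / (4(4w + 2)) = 18/(4(4w + 2)).
For w > 0 we have 4w + 2 > 4w, so |(3w + 6)/(4w + 2) − (3/4)| = 18/(4(4w + 2)) < 18/(4·4w) = (9/8)/w.
Thus |(3w + 6)/(4w + 2) − (3/4)| < eps whenever w > (9/8)/eps.
Take N_0 = (9/8)/eps. If w > N_0 then |(3w + 6)/(4w + 2) − (3/4)| < (9/8)/w < eps.

N_0 = (9/8)/eps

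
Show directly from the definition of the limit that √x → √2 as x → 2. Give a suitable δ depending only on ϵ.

δ = min(2, √2·ϵ)

Let ϵ > 0 be given. We want δ > 0 such that 0 < |x − 2| < δ implies |√x − √2| < ϵ.
Rationalise: √x − √2 = (x − 2)/(√x + √2), so |√x − √2| = |x − 2|/(√x + √2).
Restrict δ ≤ 2 so that |x − 2| < 2 forces x > 0, and then √x + √2 > √2.
Hence |√x − √2| < |x − 2|/√2, which is < ϵ once |x − 2| < √2·ϵ.
Take δ = min(2, √2·ϵ). If 0 < |x − 2| < δ then x > 0 and |√x − √2| < |x − 2|/√2 < ϵ.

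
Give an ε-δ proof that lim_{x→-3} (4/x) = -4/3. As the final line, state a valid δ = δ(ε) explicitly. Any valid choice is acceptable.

Fix ε > 0. We seek δ > 0 such that 0 < |x + 3| < δ implies |4/x + 4/3| < ε.
|4/x + 4/3| = 4·|-3 − x|/(3·|x|) = 4|x + 3|/(3|x|).
Require δ ≤ 3/2 so that |x| > 3 − 3/2 = 3/2, hence 3|x| > 9/2.
Then |4/x + 4/3| < 4|x + 3|/(9/2), which is < ε when |x + 3| < (9/8)ε.
Take δ = min(3/2, (9/8)ε). Then 0 < |x + 3| < δ gives both |x + 3| < 3/2 and |x + 3| < (9/8)ε, so |4/x + 4/3| < ε.

δ = min(3/2, (9/8)ε)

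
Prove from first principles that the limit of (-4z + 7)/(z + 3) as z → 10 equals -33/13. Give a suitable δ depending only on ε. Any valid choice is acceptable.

δ = min(13/2, (169/38)ε)

Fix ε > 0. We want δ > 0 with 0 < |z − 10| < δ ⇒ |(-4z + 7)/(z + 3) + 33/13| < ε.
Combining over a common denominator, (-4z + 7)/(z + 3) + 33/13 = [(-4z + 7)·13 − (-33)·(z + 3)] / [13·(z + 3)] = -19(z − 10) / (13(z + 3)).
So |(-4z + 7)/(z + 3) + 33/13| = 19|z − 10| / (13·|z + 3|).
Require δ ≤ 13/2, so |z + 3| ≥ |13| − |z − 10| > 13 − 13/2 = 13/2.
Hence |(-4z + 7)/(z + 3) + 33/13| < 19|z − 10|/(13·(13/2)) = (38/169)|z − 10|, which is < ε once |z − 10| < (169/38)ε.
Take δ = min(13/2, (169/38)ε). Then 0 < |z − 10| < δ forces both bounds, so |(-4z + 7)/(z + 3) + 33/13| < ε.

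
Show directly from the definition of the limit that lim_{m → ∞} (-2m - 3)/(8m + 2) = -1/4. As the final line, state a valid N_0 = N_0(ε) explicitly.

Fix ε > 0. For m ≥ 1, |(-2m - 3)/(8m + 2) + 1/4| = |-20|/(8(8m + 2)) = 20/(8(8m + 2)).
Since 8m + 2 ≥ 8m for m ≥ 1, this is ≤ 20/(8·8m) = (5/16)/m.
So |(-2m - 3)/(8m + 2) + 1/4| < ε whenever m > (5/16)/ε.
Take N_0 = (5/16)/ε. If m > N_0 then |(-2m - 3)/(8m + 2) + 1/4| ≤ (5/16)/m < ε.

N_0 = (5/16)/ε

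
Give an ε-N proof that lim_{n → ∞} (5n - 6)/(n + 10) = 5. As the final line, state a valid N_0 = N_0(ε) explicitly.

Let ε > 0 be given. For n ≥ 1, |(5n - 6)/(n + 10) − 5| = |-56|/((n + 10)) = 56/((n + 10)).
Since n + 10 ≥ n for n ≥ 1, this is ≤ 56/(n) = 56/n.
So |(5n - 6)/(n + 10) − 5| < ε whenever n > 56/ε.
Take N_0 = 56/ε. If n > N_0 then |(5n - 6)/(n + 10) − 5| ≤ 56/n < ε.

N_0 = 56/ε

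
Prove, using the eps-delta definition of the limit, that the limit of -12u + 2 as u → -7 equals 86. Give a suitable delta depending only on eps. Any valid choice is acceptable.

Let eps > 0 be given. We need delta > 0 so that 0 < |u + 7| < delta implies |(-12u + 2) − 86| < eps.
|(-12u + 2) − 86| = |-12u - 84| = 12|u + 7|.
Thus it suffices that |u + 7| < eps/12.
Choosing delta = eps/12 gives |(-12u + 2) − 86| = 12|u + 7| < eps whenever |u + 7| < delta.

delta = eps/12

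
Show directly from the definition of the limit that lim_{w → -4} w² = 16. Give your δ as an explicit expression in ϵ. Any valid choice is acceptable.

Let ϵ > 0 be given. We seek δ > 0 with 0 < |w + 4| < δ ⇒ |w² − 16| < ϵ.
Factor: w² − 16 = (w + 4)(w - 4), so |w² − 16| = |w + 4|·|w - 4|.
Impose δ ≤ 1 so that |w| < 5; then |w - 4| ≤ 9.
Hence |w² − 16| ≤ 9|w + 4|, which is < ϵ once |w + 4| < ϵ/9.
Take δ = min(1, ϵ/9). If 0 < |w + 4| < δ then both bounds hold and |w² − 16| ≤ 9|w + 4| < 9·(ϵ/9) = ϵ.

δ = min(1, ϵ/9)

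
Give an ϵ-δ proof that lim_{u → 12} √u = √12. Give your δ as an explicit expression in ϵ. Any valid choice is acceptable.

δ = min(12, √12·ϵ)

Let ϵ > 0 be given. We want δ > 0 such that 0 < |u − 12| < δ implies |√u − √12| < ϵ.
Rationalise: √u − √12 = (u − 12)/(√u + √12), so |√u − √12| = |u − 12|/(√u + √12).
Restrict δ ≤ 12 so that |u − 12| < 12 forces u > 0, and then √u + √12 > √12.
Hence |√u − √12| < |u − 12|/√12, which is < ϵ once |u − 12| < √12·ϵ.
Take δ = min(12, √12·ϵ). If 0 < |u − 12| < δ then u > 0 and |√u − √12| < |u − 12|/√12 < ϵ.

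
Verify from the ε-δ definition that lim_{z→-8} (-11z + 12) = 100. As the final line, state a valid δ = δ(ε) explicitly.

δ = ε/11

Suppose ε > 0. We need δ > 0 so that 0 < |z + 8| < δ implies |(-11z + 12) − 100| < ε.
Since (-11z + 12) − 100 = -11(z + 8), we have |(-11z + 12) − 100| = 11|z + 8|.
So 11|z + 8| < ε exactly when |z + 8| < ε/11.
Take δ = ε/11. If 0 < |z + 8| < δ then |(-11z + 12) − 100| = 11|z + 8| < 11·(ε/11) = ε.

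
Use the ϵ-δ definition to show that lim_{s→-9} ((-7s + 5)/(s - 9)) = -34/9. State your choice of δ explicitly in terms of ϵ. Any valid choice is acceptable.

Suppose ϵ > 0. We want δ > 0 with 0 < |s + 9| < δ ⇒ |(-7s + 5)/(s - 9) + 34/9| < ϵ.
Combining over a common denominator, (-7s + 5)/(s - 9) + 34/9 = [(-7s + 5)·(-18) − 68·(s - 9)] / [(-18)·(s - 9)] = 58(s + 9) / ((-18)(s - 9)).
So |(-7s + 5)/(s - 9) + 34/9| = 58|s + 9| / (18·|s − 9|).
Require δ ≤ 9, so |s − 9| ≥ |-18| − |s + 9| > 18 − 9 = 9.
Hence |(-7s + 5)/(s - 9) + 34/9| < 58|s + 9|/(18·9) = (29/81)|s + 9|, which is < ϵ once |s + 9| < (81/29)ϵ.
Take δ = min(9, (81/29)ϵ). Then 0 < |s + 9| < δ forces both bounds, so |(-7s + 5)/(s - 9) + 34/9| < ϵ.

δ = min(9, (81/29)ϵ)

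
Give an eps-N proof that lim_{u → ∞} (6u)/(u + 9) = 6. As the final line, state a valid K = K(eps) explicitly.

Fix eps > 0. We seek K > 0 such that u > K implies |(6u)/(u + 9) − 6| < eps.
(6u)/(u + 9) − 6 = ((6u) − 6(u + 9)) / ((u + 9)) = -54/((u + 9)).
For u > 0 we have u + 9 > u, so |(6u)/(u + 9) − 6| = 54/((u + 9)) < 54/(u) = 54/u.
Thus |(6u)/(u + 9) − 6| < eps whenever u > 54/eps.
Take K = 54/eps. If u > K then |(6u)/(u + 9) − 6| < 54/u < eps.

K = 54/eps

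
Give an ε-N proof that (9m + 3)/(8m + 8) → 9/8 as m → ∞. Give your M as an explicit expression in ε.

Fix ε > 0. For m ≥ 1, |(9m + 3)/(8m + 8) − (9/8)| = |-48|/(8(8m + 8)) = 48/(8(8m + 8)).
Since 8m + 8 ≥ 8m for m ≥ 1, this is ≤ 48/(8·8m) = (3/4)/m.
So |(9m + 3)/(8m + 8) − (9/8)| < ε whenever m > (3/4)/ε.
Take M = (3/4)/ε. If m > M then |(9m + 3)/(8m + 8) − (9/8)| ≤ (3/4)/m < ε.

M = (3/4)/ε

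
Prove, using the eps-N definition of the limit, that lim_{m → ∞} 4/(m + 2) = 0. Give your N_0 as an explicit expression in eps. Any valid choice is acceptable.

N_0 = 4/eps

Fix eps > 0. For m ≥ 1, |4/(m + 2) − 0| = 4/(m + 2) ≤ 4/m.
We need 4/m < eps, i.e. m > 4/eps.
Take N_0 = 4/eps. If m > N_0 then |4/(m + 2)| ≤ 4/m < eps.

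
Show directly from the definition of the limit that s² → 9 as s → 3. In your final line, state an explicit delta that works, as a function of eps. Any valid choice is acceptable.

Suppose eps > 0. We seek delta > 0 with 0 < |s − 3| < delta ⇒ |s² − 9| < eps.
Factor: s² − 9 = (s − 3)(s + 3), so |s² − 9| = |s − 3|·|s + 3|.
Impose delta ≤ 2 so that |s| < 5; then |s + 3| ≤ 8.
Hence |s² − 9| ≤ 8|s − 3|, which is < eps once |s − 3| < eps/8.
Take delta = min(2, eps/8). If 0 < |s − 3| < delta then both bounds hold and |s² − 9| ≤ 8|s − 3| < 8·(eps/8) = eps.

delta = min(2, eps/8)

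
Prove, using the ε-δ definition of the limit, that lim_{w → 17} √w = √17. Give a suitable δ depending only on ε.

δ = min(17, √17·ε)

Fix ε > 0. We want δ > 0 such that 0 < |w − 17| < δ implies |√w − √17| < ε.
Multiplying by the conjugate, |√w − √17| = |w − 17|/(√w + √17).
Restrict δ ≤ 17 so that |w − 17| < 17 forces w > 0, and then √w + √17 > √17.
Hence |√w − √17| < |w − 17|/√17, which is < ε once |w − 17| < √17·ε.
Take δ = min(17, √17·ε). If 0 < |w − 17| < δ then w > 0 and |√w − √17| < |w − 17|/√17 < ε.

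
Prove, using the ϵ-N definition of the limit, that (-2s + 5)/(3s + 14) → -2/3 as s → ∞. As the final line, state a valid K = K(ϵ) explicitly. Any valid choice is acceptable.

Suppose ϵ > 0. We seek K > 0 such that s > K implies |(-2s + 5)/(3s + 14) + 2/3| < ϵ.
(-2s + 5)/(3s + 14) + 2/3 = (3(-2s + 5) − (-2)(3s + 14)) / (3(3s + 14)) = 43/(3(3s + 14)).
For s > 0 we have 3s + 14 > 3s, so |(-2s + 5)/(3s + 14) + 2/3| = 43/(3(3s + 14)) < 43/(3·3s) = (43/9)/s.
Thus |(-2s + 5)/(3s + 14) + 2/3| < ϵ whenever s > (43/9)/ϵ.
Take K = (43/9)/ϵ. If s > K then |(-2s + 5)/(3s + 14) + 2/3| < (43/9)/s < ϵ.

K = (43/9)/ϵ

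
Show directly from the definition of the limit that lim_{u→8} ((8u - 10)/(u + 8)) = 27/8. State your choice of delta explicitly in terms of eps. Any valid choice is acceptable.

delta = min(8, (64/37)eps)

Suppose eps > 0. We want delta > 0 with 0 < |u − 8| < delta ⇒ |(8u - 10)/(u + 8) − (27/8)| < eps.
Combining over a common denominator, (8u - 10)/(u + 8) − (27/8) = [(8u - 10)·16 − 54·(u + 8)] / [16·(u + 8)] = 74(u − 8) / (16(u + 8)).
So |(8u - 10)/(u + 8) − (27/8)| = 74|u − 8| / (16·|u + 8|).
Restrict delta ≤ 8. Then |u − 8| < 8 gives |u + 8| = |(u − 8) + 16| ≥ 16 − 8 = 8.
Hence |(8u - 10)/(u + 8) − (27/8)| < 74|u − 8|/(16·8) = (37/64)|u − 8|, which is < eps once |u − 8| < (64/37)eps.
Take delta = min(8, (64/37)eps). Then 0 < |u − 8| < delta forces both bounds, so |(8u - 10)/(u + 8) − (27/8)| < eps.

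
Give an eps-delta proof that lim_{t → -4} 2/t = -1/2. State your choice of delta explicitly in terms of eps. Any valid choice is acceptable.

delta = min(2, 4eps)

Let eps > 0 be given. We seek delta > 0 such that 0 < |t + 4| < delta implies |2/t + 1/2| < eps.
|2/t + 1/2| = 2·|-4 − t|/(4·|t|) = 2|t + 4|/(4|t|).
Require delta ≤ 2 so that |t| > 4 − 2 = 2, hence 4|t| > 8.
Then |2/t + 1/2| < 2|t + 4|/8, which is < eps when |t + 4| < 4eps.
Take delta = min(2, 4eps). Then 0 < |t + 4| < delta gives both |t + 4| < 2 and |t + 4| < 4eps, so |2/t + 1/2| < eps.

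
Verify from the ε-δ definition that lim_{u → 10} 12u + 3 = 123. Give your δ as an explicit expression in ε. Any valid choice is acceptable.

δ = ε/12

Let ε > 0 be given. We need δ > 0 so that 0 < |u − 10| < δ implies |(12u + 3) − 123| < ε.
Since (12u + 3) − 123 = 12(u − 10), we have |(12u + 3) − 123| = 12|u − 10|.
So 12|u − 10| < ε exactly when |u − 10| < ε/12.
Take δ = ε/12. If 0 < |u − 10| < δ then |(12u + 3) − 123| = 12|u − 10| < 12·(ε/12) = ε.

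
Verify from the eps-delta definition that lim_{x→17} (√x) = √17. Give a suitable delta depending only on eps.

Let eps > 0 be given. We want delta > 0 such that 0 < |x − 17| < delta implies |√x − √17| < eps.
Rationalise: √x − √17 = (x − 17)/(√x + √17), so |√x − √17| = |x − 17|/(√x + √17).
Restrict delta ≤ 17 so that |x − 17| < 17 forces x > 0, and then √x + √17 > √17.
Hence |√x − √17| < |x − 17|/√17, which is < eps once |x − 17| < √17·eps.
Take delta = min(17, √17·eps). If 0 < |x − 17| < delta then x > 0 and |√x − √17| < |x − 17|/√17 < eps.

delta = min(17, √17·eps)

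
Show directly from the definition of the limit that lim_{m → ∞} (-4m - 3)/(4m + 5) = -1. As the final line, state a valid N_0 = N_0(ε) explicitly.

N_0 = (1/2)/ε

Suppose ε > 0. For m ≥ 1, |(-4m - 3)/(4m + 5) + 1| = |8|/(4(4m + 5)) = 8/(4(4m + 5)).
Since 4m + 5 ≥ 4m for m ≥ 1, this is ≤ 8/(4·4m) = (1/2)/m.
So |(-4m - 3)/(4m + 5) + 1| < ε whenever m > (1/2)/ε.
Take N_0 = (1/2)/ε. If m > N_0 then |(-4m - 3)/(4m + 5) + 1| ≤ (1/2)/m < ε.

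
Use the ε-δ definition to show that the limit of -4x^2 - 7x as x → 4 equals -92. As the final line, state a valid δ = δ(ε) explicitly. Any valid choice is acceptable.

δ = min(2, ε/47)

Let ε > 0. We want δ > 0 such that 0 < |x − 4| < δ implies |(-4x^2 - 7x) + 92| < ε.
(-4x^2 - 7x) + 92 = -4x^2 - 7x + 92 = (x − 4)(-4x - 23).
So |(-4x^2 - 7x) + 92| = |x − 4|·|-4x - 23|.
Require δ ≤ 2. Then |x − 4| < 2 gives |x| < 6, and by the triangle inequality |-4x - 23| ≤ 4·6 + 23 = 47.
Hence |(-4x^2 - 7x) + 92| ≤ 47|x − 4| < ε provided |x − 4| < ε/47.
Take δ = min(2, ε/47). Then 0 < |x − 4| < δ gives both |x − 4| < 2 and |x − 4| < ε/47, so |(-4x^2 - 7x) + 92| < ε.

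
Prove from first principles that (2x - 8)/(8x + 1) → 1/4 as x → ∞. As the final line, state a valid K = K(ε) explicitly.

K = (33/32)/ε

Suppose ε > 0. We seek K > 0 such that x > K implies |(2x - 8)/(8x + 1) − (1/4)| < ε.
(2x - 8)/(8x + 1) − (1/4) = (8(2x - 8) − 2(8x + 1)) / (8(8x + 1)) = -66/(8(8x + 1)).
For x > 0 we have 8x + 1 > 8x, so |(2x - 8)/(8x + 1) − (1/4)| = 66/(8(8x + 1)) < 66/(8·8x) = (33/32)/x.
Thus |(2x - 8)/(8x + 1) − (1/4)| < ε whenever x > (33/32)/ε.
Take K = (33/32)/ε. If x > K then |(2x - 8)/(8x + 1) − (1/4)| < (33/32)/x < ε.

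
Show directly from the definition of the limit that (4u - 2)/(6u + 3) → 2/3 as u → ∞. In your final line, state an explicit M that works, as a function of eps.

Let eps > 0. We seek M > 0 such that u > M implies |(4u - 2)/(6u + 3) − (2/3)| < eps.
(4u - 2)/(6u + 3) − (2/3) = (6(4u - 2) − 4(6u + 3)) / (6(6u + 3)) = -24/(6(6u + 3)).
For u > 0 we have 6u + 3 > 6u, so |(4u - 2)/(6u + 3) − (2/3)| = 24/(6(6u + 3)) < 24/(6·6u) = (2/3)/u.
Thus |(4u - 2)/(6u + 3) − (2/3)| < eps whenever u > (2/3)/eps.
Take M = (2/3)/eps. If u > M then |(4u - 2)/(6u + 3) − (2/3)| < (2/3)/u < eps.

M = (2/3)/eps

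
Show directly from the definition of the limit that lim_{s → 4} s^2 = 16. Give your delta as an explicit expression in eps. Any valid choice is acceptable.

Suppose eps > 0. We seek delta > 0 with 0 < |s − 4| < delta ⇒ |s^2 − 16| < eps.
Factor: s^2 − 16 = (s − 4)(s + 4), so |s^2 − 16| = |s − 4|·|s + 4|.
Impose delta ≤ 1 so that |s| < 5; then |s + 4| ≤ 9.
Hence |s^2 − 16| ≤ 9|s − 4|, which is < eps once |s − 4| < eps/9.
Take delta = min(1, eps/9). If 0 < |s − 4| < delta then both bounds hold and |s^2 − 16| ≤ 9|s − 4| < 9·(eps/9) = eps.

delta = min(1, eps/9)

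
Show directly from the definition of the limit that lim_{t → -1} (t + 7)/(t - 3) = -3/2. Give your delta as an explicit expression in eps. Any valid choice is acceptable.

delta = min(2, (4/5)eps)

Suppose eps > 0. We want delta > 0 with 0 < |t + 1| < delta ⇒ |(t + 7)/(t - 3) + 3/2| < eps.
Combining over a common denominator, (t + 7)/(t - 3) + 3/2 = [(t + 7)·(-4) − 6·(t - 3)] / [(-4)·(t - 3)] = -10(t + 1) / ((-4)(t - 3)).
So |(t + 7)/(t - 3) + 3/2| = 10|t + 1| / (4·|t − 3|).
Require delta ≤ 2, so |t − 3| ≥ |-4| − |t + 1| > 4 − 2 = 2.
Hence |(t + 7)/(t - 3) + 3/2| < 10|t + 1|/(4·2) = (5/4)|t + 1|, which is < eps once |t + 1| < (4/5)eps.
Take delta = min(2, (4/5)eps). Then 0 < |t + 1| < delta forces both bounds, so |(t + 7)/(t - 3) + 3/2| < eps.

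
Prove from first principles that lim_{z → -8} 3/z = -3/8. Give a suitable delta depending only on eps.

delta = min(4, (32/3)eps)

Let eps > 0. We seek delta > 0 such that 0 < |z + 8| < delta implies |3/z + 3/8| < eps.
|3/z + 3/8| = 3·|-8 − z|/(8·|z|) = 3|z + 8|/(8|z|).
Require delta ≤ 4 so that |z| > 8 − 4 = 4, hence 8|z| > 32.
Then |3/z + 3/8| < 3|z + 8|/32, which is < eps when |z + 8| < (32/3)eps.
Take delta = min(4, (32/3)eps). Then 0 < |z + 8| < delta gives both |z + 8| < 4 and |z + 8| < (32/3)eps, so |3/z + 3/8| < eps.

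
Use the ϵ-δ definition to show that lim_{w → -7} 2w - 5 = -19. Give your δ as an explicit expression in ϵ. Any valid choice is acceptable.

δ = ϵ/2

Let ϵ > 0 be given. We need δ > 0 so that 0 < |w + 7| < δ implies |(2w - 5) + 19| < ϵ.
|(2w - 5) + 19| = |2w + 14| = 2|w + 7|.
So 2|w + 7| < ϵ exactly when |w + 7| < ϵ/2.
Take δ = ϵ/2. If 0 < |w + 7| < δ then |(2w - 5) + 19| = 2|w + 7| < 2·(ϵ/2) = ϵ.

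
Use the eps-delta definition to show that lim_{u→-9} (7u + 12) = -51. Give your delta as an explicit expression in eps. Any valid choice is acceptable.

Fix eps > 0. We need delta > 0 so that 0 < |u + 9| < delta implies |(7u + 12) + 51| < eps.
|(7u + 12) + 51| = |7u + 63| = 7|u + 9|.
So 7|u + 9| < eps exactly when |u + 9| < eps/7.
Take delta = eps/7. If 0 < |u + 9| < delta then |(7u + 12) + 51| = 7|u + 9| < 7·(eps/7) = eps.

delta = eps/7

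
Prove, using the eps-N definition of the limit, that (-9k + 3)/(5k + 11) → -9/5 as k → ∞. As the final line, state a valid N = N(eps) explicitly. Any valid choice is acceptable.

Let eps > 0. For k ≥ 1, |(-9k + 3)/(5k + 11) + 9/5| = |114|/(5(5k + 11)) = 114/(5(5k + 11)).
Since 5k + 11 ≥ 5k for k ≥ 1, this is ≤ 114/(5·5k) = (114/25)/k.
So |(-9k + 3)/(5k + 11) + 9/5| < eps whenever k > (114/25)/eps.
Take N = (114/25)/eps. If k > N then |(-9k + 3)/(5k + 11) + 9/5| ≤ (114/25)/k < eps.

N = (114/25)/eps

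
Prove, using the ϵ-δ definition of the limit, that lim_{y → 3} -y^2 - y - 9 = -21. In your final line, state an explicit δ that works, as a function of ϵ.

δ = min(1, ϵ/8)

Let ϵ > 0 be given. We want δ > 0 such that 0 < |y − 3| < δ implies |(-y^2 - y - 9) + 21| < ϵ.
(-y^2 - y - 9) + 21 = -y^2 - y + 12 = (y − 3)(-y - 4).
So |(-y^2 - y - 9) + 21| = |y − 3|·|-y - 4|.
Require δ ≤ 1. Then |y − 3| < 1 gives |y| < 4, and by the triangle inequality |-y - 4| ≤ 4 + 4 = 8.
Hence |(-y^2 - y - 9) + 21| ≤ 8|y − 3| < ϵ provided |y − 3| < ϵ/8.
Choosing δ = min(1, ϵ/8) ensures both conditions, hence |(-y^2 - y - 9) + 21| < ϵ.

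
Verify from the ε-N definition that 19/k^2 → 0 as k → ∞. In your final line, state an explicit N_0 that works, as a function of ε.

N_0 = (19/ε)^{1/2}

Suppose ε > 0. For k ≥ 1, |19/k^2 − 0| = 19/k^2.
19/k^2 < ε ⇔ k^2 > 19/ε ⇔ k > (19/ε)^{1/2}.
Take N_0 = (19/ε)^{1/2}. Then k > N_0 implies 19/k^2 < ε.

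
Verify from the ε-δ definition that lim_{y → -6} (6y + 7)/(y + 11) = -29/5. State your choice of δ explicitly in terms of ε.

δ = min(5/2, (25/118)ε)

Suppose ε > 0. We want δ > 0 with 0 < |y + 6| < δ ⇒ |(6y + 7)/(y + 11) + 29/5| < ε.
Combining over a common denominator, (6y + 7)/(y + 11) + 29/5 = [(6y + 7)·5 − (-29)·(y + 11)] / [5·(y + 11)] = 59(y + 6) / (5(y + 11)).
So |(6y + 7)/(y + 11) + 29/5| = 59|y + 6| / (5·|y + 11|).
Require δ ≤ 5/2, so |y + 11| ≥ |5| − |y + 6| > 5 − 5/2 = 5/2.
Hence |(6y + 7)/(y + 11) + 29/5| < 59|y + 6|/(5·(5/2)) = (118/25)|y + 6|, which is < ε once |y + 6| < (25/118)ε.
Take δ = min(5/2, (25/118)ε). Then 0 < |y + 6| < δ forces both bounds, so |(6y + 7)/(y + 11) + 29/5| < ε.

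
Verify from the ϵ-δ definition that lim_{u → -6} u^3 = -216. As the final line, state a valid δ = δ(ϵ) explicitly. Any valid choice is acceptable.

δ = min(2, ϵ/148)

Let ϵ > 0 be given. We seek δ > 0 with 0 < |u + 6| < δ ⇒ |u^3 + 216| < ϵ.
Factor: u^3 + 216 = (u + 6)(u^2 - 6u + 36), so |u^3 + 216| = |u + 6|·|u^2 - 6u + 36|.
Impose δ ≤ 2 so that |u| < 8; then |u^2 - 6u + 36| ≤ 148.
Hence |u^3 + 216| ≤ 148|u + 6|, which is < ϵ once |u + 6| < ϵ/148.
Take δ = min(2, ϵ/148). If 0 < |u + 6| < δ then both bounds hold and |u^3 + 216| ≤ 148|u + 6| < 148·(ϵ/148) = ϵ.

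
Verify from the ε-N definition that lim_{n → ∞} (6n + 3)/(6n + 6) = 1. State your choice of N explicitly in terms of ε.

Let ε > 0 be given. For n ≥ 1, |(6n + 3)/(6n + 6) − 1| = |-18|/(6(6n + 6)) = 18/(6(6n + 6)).
Since 6n + 6 ≥ 6n for n ≥ 1, this is ≤ 18/(6·6n) = (1/2)/n.
So |(6n + 3)/(6n + 6) − 1| < ε whenever n > (1/2)/ε.
Take N = (1/2)/ε. If n > N then |(6n + 3)/(6n + 6) − 1| ≤ (1/2)/n < ε.

N = (1/2)/ε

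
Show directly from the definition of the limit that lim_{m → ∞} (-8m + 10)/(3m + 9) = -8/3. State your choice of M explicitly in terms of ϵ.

M = (34/3)/ϵ

Let ϵ > 0. For m ≥ 1, |(-8m + 10)/(3m + 9) + 8/3| = |102|/(3(3m + 9)) = 102/(3(3m + 9)).
Since 3m + 9 ≥ 3m for m ≥ 1, this is ≤ 102/(3·3m) = (34/3)/m.
So |(-8m + 10)/(3m + 9) + 8/3| < ϵ whenever m > (34/3)/ϵ.
Take M = (34/3)/ϵ. If m > M then |(-8m + 10)/(3m + 9) + 8/3| ≤ (34/3)/m < ϵ.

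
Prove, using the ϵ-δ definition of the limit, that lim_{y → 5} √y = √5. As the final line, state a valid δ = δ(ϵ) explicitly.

δ = min(5, √5·ϵ)

Fix ϵ > 0. We want δ > 0 such that 0 < |y − 5| < δ implies |√y − √5| < ϵ.
Rationalise: √y − √5 = (y − 5)/(√y + √5), so |√y − √5| = |y − 5|/(√y + √5).
Restrict δ ≤ 5 so that |y − 5| < 5 forces y > 0, and then √y + √5 > √5.
Hence |√y − √5| < |y − 5|/√5, which is < ϵ once |y − 5| < √5·ϵ.
Take δ = min(5, √5·ϵ). If 0 < |y − 5| < δ then y > 0 and |√y − √5| < |y − 5|/√5 < ϵ.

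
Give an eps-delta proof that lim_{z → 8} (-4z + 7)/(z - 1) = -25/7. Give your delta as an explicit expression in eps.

delta = min(7/2, (49/6)eps)

Let eps > 0. We want delta > 0 with 0 < |z − 8| < delta ⇒ |(-4z + 7)/(z - 1) + 25/7| < eps.
Combining over a common denominator, (-4z + 7)/(z - 1) + 25/7 = [(-4z + 7)·7 − (-25)·(z - 1)] / [7·(z - 1)] = -3(z − 8) / (7(z - 1)).
So |(-4z + 7)/(z - 1) + 25/7| = 3|z − 8| / (7·|z − 1|).
Require delta ≤ 7/2, so |z − 1| ≥ |7| − |z − 8| > 7 − 7/2 = 7/2.
Hence |(-4z + 7)/(z - 1) + 25/7| < 3|z − 8|/(7·(7/2)) = (6/49)|z − 8|, which is < eps once |z − 8| < (49/6)eps.
Take delta = min(7/2, (49/6)eps). Then 0 < |z − 8| < delta forces both bounds, so |(-4z + 7)/(z - 1) + 25/7| < eps.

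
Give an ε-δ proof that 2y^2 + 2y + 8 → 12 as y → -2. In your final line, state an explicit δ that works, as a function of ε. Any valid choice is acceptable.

Let ε > 0. We want δ > 0 such that 0 < |y + 2| < δ implies |(2y^2 + 2y + 8) − 12| < ε.
(2y^2 + 2y + 8) − 12 = 2y^2 + 2y - 4 = (y + 2)(2y - 2).
So |(2y^2 + 2y + 8) − 12| = |y + 2|·|2y - 2|.
Assume first that |y + 2| < 1, so |y| < 3. Then |2y - 2| ≤ 2·3 + 2 = 8.
Hence |(2y^2 + 2y + 8) − 12| ≤ 8|y + 2| < ε provided |y + 2| < ε/8.
Take δ = min(1, ε/8). Then 0 < |y + 2| < δ gives both |y + 2| < 1 and |y + 2| < ε/8, so |(2y^2 + 2y + 8) − 12| < ε.

δ = min(1, ε/8)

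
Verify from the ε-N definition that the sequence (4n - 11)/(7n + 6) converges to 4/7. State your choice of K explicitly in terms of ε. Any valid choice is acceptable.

K = (101/49)/ε

Fix ε > 0. For n ≥ 1, |(4n - 11)/(7n + 6) − (4/7)| = |-101|/(7(7n + 6)) = 101/(7(7n + 6)).
Since 7n + 6 ≥ 7n for n ≥ 1, this is ≤ 101/(7·7n) = (101/49)/n.
So |(4n - 11)/(7n + 6) − (4/7)| < ε whenever n > (101/49)/ε.
Take K = (101/49)/ε. If n > K then |(4n - 11)/(7n + 6) − (4/7)| ≤ (101/49)/n < ε.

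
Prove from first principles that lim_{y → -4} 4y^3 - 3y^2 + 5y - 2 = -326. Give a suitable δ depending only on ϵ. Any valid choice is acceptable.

δ = min(2, ϵ/339)

Let ϵ > 0 be given. We want δ > 0 such that 0 < |y + 4| < δ implies |(4y^3 - 3y^2 + 5y - 2) + 326| < ϵ.
(4y^3 - 3y^2 + 5y - 2) + 326 = 4y^3 - 3y^2 + 5y + 324 = (y + 4)(4y^2 - 19y + 81).
So |(4y^3 - 3y^2 + 5y - 2) + 326| = |y + 4|·|4y^2 - 19y + 81|.
Require δ ≤ 2. Then |y + 4| < 2 gives |y| < 6, and by the triangle inequality |4y^2 - 19y + 81| ≤ 4·6^2 + 19·6 + 81 = 339.
Hence |(4y^3 - 3y^2 + 5y - 2) + 326| ≤ 339|y + 4| < ϵ provided |y + 4| < ϵ/339.
Choosing δ = min(2, ϵ/339) ensures both conditions, hence |(4y^3 - 3y^2 + 5y - 2) + 326| < ϵ.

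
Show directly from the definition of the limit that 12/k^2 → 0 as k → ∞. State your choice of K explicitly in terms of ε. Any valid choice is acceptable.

K = (12/ε)^{1/2}

Let ε > 0. For k ≥ 1, |12/k^2 − 0| = 12/k^2.
12/k^2 < ε ⇔ k^2 > 12/ε ⇔ k > (12/ε)^{1/2}.
Take K = (12/ε)^{1/2}. Then k > K implies 12/k^2 < ε.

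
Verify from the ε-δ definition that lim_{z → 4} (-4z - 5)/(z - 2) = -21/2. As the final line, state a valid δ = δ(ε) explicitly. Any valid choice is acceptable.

δ = min(1, (2/13)ε)

Fix ε > 0. We want δ > 0 with 0 < |z − 4| < δ ⇒ |(-4z - 5)/(z - 2) + 21/2| < ε.
Combining over a common denominator, (-4z - 5)/(z - 2) + 21/2 = [(-4z - 5)·2 − (-21)·(z - 2)] / [2·(z - 2)] = 13(z − 4) / (2(z - 2)).
So |(-4z - 5)/(z - 2) + 21/2| = 13|z − 4| / (2·|z − 2|).
Restrict δ ≤ 1. Then |z − 4| < 1 gives |z − 2| = |(z − 4) + 2| ≥ 2 − 1 = 1.
Hence |(-4z - 5)/(z - 2) + 21/2| < 13|z − 4|/(2·1) = (13/2)|z − 4|, which is < ε once |z − 4| < (2/13)ε.
Take δ = min(1, (2/13)ε). Then 0 < |z − 4| < δ forces both bounds, so |(-4z - 5)/(z - 2) + 21/2| < ε.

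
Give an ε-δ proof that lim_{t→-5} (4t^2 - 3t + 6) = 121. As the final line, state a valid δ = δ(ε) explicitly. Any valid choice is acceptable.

Fix ε > 0. We want δ > 0 such that 0 < |t + 5| < δ implies |(4t^2 - 3t + 6) − 121| < ε.
(4t^2 - 3t + 6) − 121 = 4t^2 - 3t - 115 = (t + 5)(4t - 23).
So |(4t^2 - 3t + 6) − 121| = |t + 5|·|4t - 23|.
Require δ ≤ 1. Then |t + 5| < 1 gives |t| < 6, and by the triangle inequality |4t - 23| ≤ 4·6 + 23 = 47.
Hence |(4t^2 - 3t + 6) − 121| ≤ 47|t + 5| < ε provided |t + 5| < ε/47.
Choosing δ = min(1, ε/47) ensures both conditions, hence |(4t^2 - 3t + 6) − 121| < ε.

δ = min(1, ε/47)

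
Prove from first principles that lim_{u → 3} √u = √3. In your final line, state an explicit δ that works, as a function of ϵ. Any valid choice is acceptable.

Let ϵ > 0 be given. We want δ > 0 such that 0 < |u − 3| < δ implies |√u − √3| < ϵ.
Multiplying by the conjugate, |√u − √3| = |u − 3|/(√u + √3).
Restrict δ ≤ 3 so that |u − 3| < 3 forces u > 0, and then √u + √3 > √3.
Hence |√u − √3| < |u − 3|/√3, which is < ϵ once |u − 3| < √3·ϵ.
Take δ = min(3, √3·ϵ). If 0 < |u − 3| < δ then u > 0 and |√u − √3| < |u − 3|/√3 < ϵ.

δ = min(3, √3·ϵ)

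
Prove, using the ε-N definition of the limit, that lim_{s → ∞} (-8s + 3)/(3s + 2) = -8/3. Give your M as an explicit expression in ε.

M = (25/9)/ε

Let ε > 0. We seek M > 0 such that s > M implies |(-8s + 3)/(3s + 2) + 8/3| < ε.
(-8s + 3)/(3s + 2) + 8/3 = (3(-8s + 3) − (-8)(3s + 2)) / (3(3s + 2)) = 25/(3(3s + 2)).
For s > 0 we have 3s + 2 > 3s, so |(-8s + 3)/(3s + 2) + 8/3| = 25/(3(3s + 2)) < 25/(3·3s) = (25/9)/s.
Thus |(-8s + 3)/(3s + 2) + 8/3| < ε whenever s > (25/9)/ε.
Take M = (25/9)/ε. If s > M then |(-8s + 3)/(3s + 2) + 8/3| < (25/9)/s < ε.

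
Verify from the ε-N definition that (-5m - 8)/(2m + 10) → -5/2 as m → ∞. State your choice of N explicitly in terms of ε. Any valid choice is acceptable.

Suppose ε > 0. For m ≥ 1, |(-5m - 8)/(2m + 10) + 5/2| = |34|/(2(2m + 10)) = 34/(2(2m + 10)).
Since 2m + 10 ≥ 2m for m ≥ 1, this is ≤ 34/(2·2m) = (17/2)/m.
So |(-5m - 8)/(2m + 10) + 5/2| < ε whenever m > (17/2)/ε.
Take N = (17/2)/ε. If m > N then |(-5m - 8)/(2m + 10) + 5/2| ≤ (17/2)/m < ε.

N = (17/2)/ε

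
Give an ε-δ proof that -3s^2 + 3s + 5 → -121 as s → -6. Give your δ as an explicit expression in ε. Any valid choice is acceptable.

δ = min(2, ε/45)

Let ε > 0 be given. We want δ > 0 such that 0 < |s + 6| < δ implies |(-3s^2 + 3s + 5) + 121| < ε.
(-3s^2 + 3s + 5) + 121 = -3s^2 + 3s + 126 = (s + 6)(-3s + 21).
So |(-3s^2 + 3s + 5) + 121| = |s + 6|·|-3s + 21|.
Assume first that |s + 6| < 2, so |s| < 8. Then |-3s + 21| ≤ 3·8 + 21 = 45.
Hence |(-3s^2 + 3s + 5) + 121| ≤ 45|s + 6| < ε provided |s + 6| < ε/45.
Choosing δ = min(2, ε/45) ensures both conditions, hence |(-3s^2 + 3s + 5) + 121| < ε.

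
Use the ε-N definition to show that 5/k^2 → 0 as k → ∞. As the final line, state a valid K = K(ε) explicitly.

Let ε > 0. For k ≥ 1, |5/k^2 − 0| = 5/k^2.
5/k^2 < ε ⇔ k^2 > 5/ε ⇔ k > (5/ε)^{1/2}.
Take K = (5/ε)^{1/2}. Then k > K implies 5/k^2 < ε.

K = (5/ε)^{1/2}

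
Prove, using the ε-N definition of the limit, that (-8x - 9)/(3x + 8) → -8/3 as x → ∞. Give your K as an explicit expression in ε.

Suppose ε > 0. We seek K > 0 such that x > K implies |(-8x - 9)/(3x + 8) + 8/3| < ε.
(-8x - 9)/(3x + 8) + 8/3 = (3(-8x - 9) − (-8)(3x + 8)) / (3(3x + 8)) = 37/(3(3x + 8)).
For x > 0 we have 3x + 8 > 3x, so |(-8x - 9)/(3x + 8) + 8/3| = 37/(3(3x + 8)) < 37/(3·3x) = (37/9)/x.
Thus |(-8x - 9)/(3x + 8) + 8/3| < ε whenever x > (37/9)/ε.
Take K = (37/9)/ε. If x > K then |(-8x - 9)/(3x + 8) + 8/3| < (37/9)/x < ε.

K = (37/9)/ε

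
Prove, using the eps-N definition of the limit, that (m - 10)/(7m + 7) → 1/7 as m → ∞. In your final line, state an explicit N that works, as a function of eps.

N = (11/7)/eps

Let eps > 0 be given. For m ≥ 1, |(m - 10)/(7m + 7) − (1/7)| = |-77|/(7(7m + 7)) = 77/(7(7m + 7)).
Since 7m + 7 ≥ 7m for m ≥ 1, this is ≤ 77/(7·7m) = (11/7)/m.
So |(m - 10)/(7m + 7) − (1/7)| < eps whenever m > (11/7)/eps.
Take N = (11/7)/eps. If m > N then |(m - 10)/(7m + 7) − (1/7)| ≤ (11/7)/m < eps.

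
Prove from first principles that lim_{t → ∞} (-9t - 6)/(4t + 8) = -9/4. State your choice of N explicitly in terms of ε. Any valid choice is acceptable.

Fix ε > 0. We seek N > 0 such that t > N implies |(-9t - 6)/(4t + 8) + 9/4| < ε.
(-9t - 6)/(4t + 8) + 9/4 = (4(-9t - 6) − (-9)(4t + 8)) / (4(4t + 8)) = 48/(4(4t + 8)).
For t > 0 we have 4t + 8 > 4t, so |(-9t - 6)/(4t + 8) + 9/4| = 48/(4(4t + 8)) < 48/(4·4t) = 3/t.
Thus |(-9t - 6)/(4t + 8) + 9/4| < ε whenever t > 3/ε.
Take N = 3/ε. If t > N then |(-9t - 6)/(4t + 8) + 9/4| < 3/t < ε.

N = 3/ε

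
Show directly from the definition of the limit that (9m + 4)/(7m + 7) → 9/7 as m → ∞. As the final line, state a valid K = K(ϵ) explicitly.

Suppose ϵ > 0. For m ≥ 1, |(9m + 4)/(7m + 7) − (9/7)| = |-35|/(7(7m + 7)) = 35/(7(7m + 7)).
Since 7m + 7 ≥ 7m for m ≥ 1, this is ≤ 35/(7·7m) = (5/7)/m.
So |(9m + 4)/(7m + 7) − (9/7)| < ϵ whenever m > (5/7)/ϵ.
Take K = (5/7)/ϵ. If m > K then |(9m + 4)/(7m + 7) − (9/7)| ≤ (5/7)/m < ϵ.

K = (5/7)/ϵ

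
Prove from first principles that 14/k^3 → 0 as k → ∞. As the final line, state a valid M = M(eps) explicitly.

Let eps > 0. For k ≥ 1, |14/k^3 − 0| = 14/k^3.
14/k^3 < eps ⇔ k^3 > 14/eps ⇔ k > (14/eps)^{1/3}.
Take M = (14/eps)^{1/3}. Then k > M implies 14/k^3 < eps.

M = (14/eps)^{1/3}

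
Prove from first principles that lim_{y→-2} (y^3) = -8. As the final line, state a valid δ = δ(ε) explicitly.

δ = min(2, ε/28)

Let ε > 0 be given. We seek δ > 0 with 0 < |y + 2| < δ ⇒ |y^3 + 8| < ε.
Factor: y^3 + 8 = (y + 2)(y^2 - 2y + 4), so |y^3 + 8| = |y + 2|·|y^2 - 2y + 4|.
Impose δ ≤ 2 so that |y| < 4; then |y^2 - 2y + 4| ≤ 28.
Hence |y^3 + 8| ≤ 28|y + 2|, which is < ε once |y + 2| < ε/28.
Take δ = min(2, ε/28). If 0 < |y + 2| < δ then both bounds hold and |y^3 + 8| ≤ 28|y + 2| < 28·(ε/28) = ε.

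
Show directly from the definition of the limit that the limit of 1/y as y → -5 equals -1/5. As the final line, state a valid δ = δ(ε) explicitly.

δ = min(5/2, (25/2)ε)

Let ε > 0. We seek δ > 0 such that 0 < |y + 5| < δ implies |1/y + 1/5| < ε.
|1/y + 1/5| = |-5 − y|/(5·|y|) = |y + 5|/(5|y|).
Require δ ≤ 5/2 so that |y| > 5 − 5/2 = 5/2, hence 5|y| > 25/2.
Then |1/y + 1/5| < |y + 5|/(25/2), which is < ε when |y + 5| < (25/2)ε.
Take δ = min(5/2, (25/2)ε). Then 0 < |y + 5| < δ gives both |y + 5| < 5/2 and |y + 5| < (25/2)ε, so |1/y + 1/5| < ε.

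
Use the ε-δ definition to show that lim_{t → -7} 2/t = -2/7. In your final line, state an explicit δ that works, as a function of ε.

Let ε > 0. We seek δ > 0 such that 0 < |t + 7| < δ implies |2/t + 2/7| < ε.
|2/t + 2/7| = 2·|-7 − t|/(7·|t|) = 2|t + 7|/(7|t|).
Require δ ≤ 7/2 so that |t| > 7 − 7/2 = 7/2, hence 7|t| > 49/2.
Then |2/t + 2/7| < 2|t + 7|/(49/2), which is < ε when |t + 7| < (49/4)ε.
Take δ = min(7/2, (49/4)ε). Then 0 < |t + 7| < δ gives both |t + 7| < 7/2 and |t + 7| < (49/4)ε, so |2/t + 2/7| < ε.

δ = min(7/2, (49/4)ε)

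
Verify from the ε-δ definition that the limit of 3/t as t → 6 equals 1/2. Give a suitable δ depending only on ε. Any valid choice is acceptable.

δ = min(3, 6ε)

Suppose ε > 0. We seek δ > 0 such that 0 < |t − 6| < δ implies |3/t − (1/2)| < ε.
|3/t − (1/2)| = 3·|6 − t|/(6·|t|) = 3|t − 6|/(6|t|).
Restrict δ ≤ 3. Then |t − 6| < 3 gives |t| > 3, so 6|t| > 18.
Then |3/t − (1/2)| < 3|t − 6|/18, which is < ε when |t − 6| < 6ε.
Take δ = min(3, 6ε). Then 0 < |t − 6| < δ gives both |t − 6| < 3 and |t − 6| < 6ε, so |3/t − (1/2)| < ε.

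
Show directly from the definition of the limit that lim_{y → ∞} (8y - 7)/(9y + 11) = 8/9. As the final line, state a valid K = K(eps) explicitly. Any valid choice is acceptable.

Suppose eps > 0. We seek K > 0 such that y > K implies |(8y - 7)/(9y + 11) − (8/9)| < eps.
(8y - 7)/(9y + 11) − (8/9) = (9(8y - 7) − 8(9y + 11)) / (9(9y + 11)) = -151/(9(9y + 11)).
For y > 0 we have 9y + 11 > 9y, so |(8y - 7)/(9y + 11) − (8/9)| = 151/(9(9y + 11)) < 151/(9·9y) = (151/81)/y.
Thus |(8y - 7)/(9y + 11) − (8/9)| < eps whenever y > (151/81)/eps.
Take K = (151/81)/eps. If y > K then |(8y - 7)/(9y + 11) − (8/9)| < (151/81)/y < eps.

K = (151/81)/eps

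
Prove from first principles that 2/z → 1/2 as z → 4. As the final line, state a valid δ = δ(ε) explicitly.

Let ε > 0. We seek δ > 0 such that 0 < |z − 4| < δ implies |2/z − (1/2)| < ε.
|2/z − (1/2)| = 2·|4 − z|/(4·|z|) = 2|z − 4|/(4|z|).
Require δ ≤ 2 so that |z| > 4 − 2 = 2, hence 4|z| > 8.
Then |2/z − (1/2)| < 2|z − 4|/8, which is < ε when |z − 4| < 4ε.
Take δ = min(2, 4ε). Then 0 < |z − 4| < δ gives both |z − 4| < 2 and |z − 4| < 4ε, so |2/z − (1/2)| < ε.

δ = min(2, 4ε)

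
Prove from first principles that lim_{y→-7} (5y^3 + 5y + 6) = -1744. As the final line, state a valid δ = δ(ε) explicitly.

δ = min(1, ε/850)

Let ε > 0. We want δ > 0 such that 0 < |y + 7| < δ implies |(5y^3 + 5y + 6) + 1744| < ε.
(5y^3 + 5y + 6) + 1744 = 5y^3 + 5y + 1750 = (y + 7)(5y^2 - 35y + 250).
So |(5y^3 + 5y + 6) + 1744| = |y + 7|·|5y^2 - 35y + 250|.
Require δ ≤ 1. Then |y + 7| < 1 gives |y| < 8, and by the triangle inequality |5y^2 - 35y + 250| ≤ 5·8^2 + 35·8 + 250 = 850.
Hence |(5y^3 + 5y + 6) + 1744| ≤ 850|y + 7| < ε provided |y + 7| < ε/850.
Choosing δ = min(1, ε/850) ensures both conditions, hence |(5y^3 + 5y + 6) + 1744| < ε.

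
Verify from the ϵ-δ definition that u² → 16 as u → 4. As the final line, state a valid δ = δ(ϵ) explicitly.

δ = min(2, ϵ/10)

Suppose ϵ > 0. We seek δ > 0 with 0 < |u − 4| < δ ⇒ |u² − 16| < ϵ.
Factor: u² − 16 = (u − 4)(u + 4), so |u² − 16| = |u − 4|·|u + 4|.
Restrict δ ≤ 2. Then |u − 4| < 2 gives |u| < 6, so by the triangle inequality |u + 4| ≤ 6 + 4 = 10.
Hence |u² − 16| ≤ 10|u − 4|, which is < ϵ once |u − 4| < ϵ/10.
Take δ = min(2, ϵ/10). If 0 < |u − 4| < δ then both bounds hold and |u² − 16| ≤ 10|u − 4| < 10·(ϵ/10) = ϵ.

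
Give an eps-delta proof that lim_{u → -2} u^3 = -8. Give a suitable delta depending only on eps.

Let eps > 0. We seek delta > 0 with 0 < |u + 2| < delta ⇒ |u^3 + 8| < eps.
Factor: u^3 + 8 = (u + 2)(u^2 - 2u + 4), so |u^3 + 8| = |u + 2|·|u^2 - 2u + 4|.
Restrict delta ≤ 1. Then |u + 2| < 1 gives |u| < 3, so by the triangle inequality |u^2 - 2u + 4| ≤ 3^2 + 2·3 + 4 = 19.
Hence |u^3 + 8| ≤ 19|u + 2|, which is < eps once |u + 2| < eps/19.
Take delta = min(1, eps/19). If 0 < |u + 2| < delta then both bounds hold and |u^3 + 8| ≤ 19|u + 2| < 19·(eps/19) = eps.

delta = min(1, eps/19)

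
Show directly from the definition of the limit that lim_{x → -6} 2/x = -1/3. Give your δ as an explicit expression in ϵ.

Fix ϵ > 0. We seek δ > 0 such that 0 < |x + 6| < δ implies |2/x + 1/3| < ϵ.
|2/x + 1/3| = 2·|-6 − x|/(6·|x|) = 2|x + 6|/(6|x|).
Require δ ≤ 3 so that |x| > 6 − 3 = 3, hence 6|x| > 18.
Then |2/x + 1/3| < 2|x + 6|/18, which is < ϵ when |x + 6| < 9ϵ.
Take δ = min(3, 9ϵ). Then 0 < |x + 6| < δ gives both |x + 6| < 3 and |x + 6| < 9ϵ, so |2/x + 1/3| < ϵ.

δ = min(3, 9ϵ)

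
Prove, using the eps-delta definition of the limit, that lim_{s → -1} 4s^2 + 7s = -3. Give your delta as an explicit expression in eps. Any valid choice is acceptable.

delta = min(1, eps/11)

Suppose eps > 0. We want delta > 0 such that 0 < |s + 1| < delta implies |(4s^2 + 7s) + 3| < eps.
(4s^2 + 7s) + 3 = 4s^2 + 7s + 3 = (s + 1)(4s + 3).
So |(4s^2 + 7s) + 3| = |s + 1|·|4s + 3|.
Assume first that |s + 1| < 1, so |s| < 2. Then |4s + 3| ≤ 4·2 + 3 = 11.
Hence |(4s^2 + 7s) + 3| ≤ 11|s + 1| < eps provided |s + 1| < eps/11.
Take delta = min(1, eps/11). Then 0 < |s + 1| < delta gives both |s + 1| < 1 and |s + 1| < eps/11, so |(4s^2 + 7s) + 3| < eps.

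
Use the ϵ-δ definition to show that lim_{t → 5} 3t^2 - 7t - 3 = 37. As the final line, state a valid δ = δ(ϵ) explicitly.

δ = min(2, ϵ/29)

Let ϵ > 0 be given. We want δ > 0 such that 0 < |t − 5| < δ implies |(3t^2 - 7t - 3) − 37| < ϵ.
(3t^2 - 7t - 3) − 37 = 3t^2 - 7t - 40 = (t − 5)(3t + 8).
So |(3t^2 - 7t - 3) − 37| = |t − 5|·|3t + 8|.
Require δ ≤ 2. Then |t − 5| < 2 gives |t| < 7, and by the triangle inequality |3t + 8| ≤ 3·7 + 8 = 29.
Hence |(3t^2 - 7t - 3) − 37| ≤ 29|t − 5| < ϵ provided |t − 5| < ϵ/29.
Choosing δ = min(2, ϵ/29) ensures both conditions, hence |(3t^2 - 7t - 3) − 37| < ϵ.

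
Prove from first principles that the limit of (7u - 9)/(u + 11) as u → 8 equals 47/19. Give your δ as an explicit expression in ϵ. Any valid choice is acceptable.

δ = min(19/2, (361/172)ϵ)

Suppose ϵ > 0. We want δ > 0 with 0 < |u − 8| < δ ⇒ |(7u - 9)/(u + 11) − (47/19)| < ϵ.
Combining over a common denominator, (7u - 9)/(u + 11) − (47/19) = [(7u - 9)·19 − 47·(u + 11)] / [19·(u + 11)] = 86(u − 8) / (19(u + 11)).
So |(7u - 9)/(u + 11) − (47/19)| = 86|u − 8| / (19·|u + 11|).
Require δ ≤ 19/2, so |u + 11| ≥ |19| − |u − 8| > 19 − 19/2 = 19/2.
Hence |(7u - 9)/(u + 11) − (47/19)| < 86|u − 8|/(19·(19/2)) = (172/361)|u − 8|, which is < ϵ once |u − 8| < (361/172)ϵ.
Take δ = min(19/2, (361/172)ϵ). Then 0 < |u − 8| < δ forces both bounds, so |(7u - 9)/(u + 11) − (47/19)| < ϵ.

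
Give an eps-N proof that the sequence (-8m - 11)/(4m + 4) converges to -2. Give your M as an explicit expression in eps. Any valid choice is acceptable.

M = (3/4)/eps

Let eps > 0. For m ≥ 1, |(-8m - 11)/(4m + 4) + 2| = |-12|/(4(4m + 4)) = 12/(4(4m + 4)).
Since 4m + 4 ≥ 4m for m ≥ 1, this is ≤ 12/(4·4m) = (3/4)/m.
So |(-8m - 11)/(4m + 4) + 2| < eps whenever m > (3/4)/eps.
Take M = (3/4)/eps. If m > M then |(-8m - 11)/(4m + 4) + 2| ≤ (3/4)/m < eps.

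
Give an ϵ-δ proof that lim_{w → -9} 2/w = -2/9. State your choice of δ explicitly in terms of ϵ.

Suppose ϵ > 0. We seek δ > 0 such that 0 < |w + 9| < δ implies |2/w + 2/9| < ϵ.
|2/w + 2/9| = 2·|-9 − w|/(9·|w|) = 2|w + 9|/(9|w|).
Restrict δ ≤ 9/2. Then |w + 9| < 9/2 gives |w| > 9/2, so 9|w| > 81/2.
Then |2/w + 2/9| < 2|w + 9|/(81/2), which is < ϵ when |w + 9| < (81/4)ϵ.
Take δ = min(9/2, (81/4)ϵ). Then 0 < |w + 9| < δ gives both |w + 9| < 9/2 and |w + 9| < (81/4)ϵ, so |2/w + 2/9| < ϵ.

δ = min(9/2, (81/4)ϵ)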